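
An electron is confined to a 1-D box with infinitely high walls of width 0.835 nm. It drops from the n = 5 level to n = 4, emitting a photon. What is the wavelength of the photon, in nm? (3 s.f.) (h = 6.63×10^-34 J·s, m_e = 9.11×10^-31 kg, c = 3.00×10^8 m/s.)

λ = 255 nm

E_1 = h²/(8m_eL²) = 8.651×10^-20 J, so ΔE = (5² − 4²)E_1 = 7.786×10^-19 J.
λ = hc/ΔE = (6.63×10^-34·3.00×10^8)/7.786×10^-19 = 2.55×10^-7 m = 255 nm.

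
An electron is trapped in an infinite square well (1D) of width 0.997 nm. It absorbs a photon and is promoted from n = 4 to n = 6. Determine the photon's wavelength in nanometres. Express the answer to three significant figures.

λ = 164 nm

E_1 = h²/(8m_eL²) = 6.061×10^-20 J, so ΔE = (6² − 4²)E_1 = 1.212×10^-18 J.
λ = hc/ΔE = (6.626×10^-34·2.998×10^8)/1.212×10^-18 = 1.64×10^-7 m = 164 nm.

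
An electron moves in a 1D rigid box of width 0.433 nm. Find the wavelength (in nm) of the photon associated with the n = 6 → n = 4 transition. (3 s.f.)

λ = 30.9 nm

E_1 = h²/(8m_eL²) = 3.213×10^-19 J, so ΔE = (6² − 4²)E_1 = 6.426×10^-18 J.
λ = hc/ΔE = (6.626×10^-34·2.998×10^8)/6.426×10^-18 = 3.09×10^-8 m = 30.9 nm.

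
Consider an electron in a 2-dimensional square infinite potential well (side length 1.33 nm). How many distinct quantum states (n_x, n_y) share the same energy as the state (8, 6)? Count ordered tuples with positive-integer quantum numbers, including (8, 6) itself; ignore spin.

degeneracy = 2

The level has n_x² + n_y² = 100. The ordered positive-integer solutions are (6, 8), (8, 6).
That gives 2 states.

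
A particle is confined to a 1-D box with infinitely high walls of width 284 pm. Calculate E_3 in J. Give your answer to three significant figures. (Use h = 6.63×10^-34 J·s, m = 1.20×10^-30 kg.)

For an infinite well E_n = n²h²/(8mL²), so E_1 = h²/(8mL²) = (6.63×10^-34)²/(8·1.20×10^-30·(2.84×10^-10 m)²) = 5.677×10^-19 J.
Then E_3 = 3²·E_1 = 9·5.677×10^-19 J = 5.11×10^-18 J.

E_3 = 5.11×10^-18 J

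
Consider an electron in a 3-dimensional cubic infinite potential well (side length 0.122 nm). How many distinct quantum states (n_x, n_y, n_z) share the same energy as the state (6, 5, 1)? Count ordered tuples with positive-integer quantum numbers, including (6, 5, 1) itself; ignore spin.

degeneracy = 12

The level has n_x² + n_y² + n_z² = 62. The ordered positive-integer solutions are (1, 5, 6), (1, 6, 5), (2, 3, 7), (2, 7, 3), (3, 2, 7), (3, 7, 2), (5, 1, 6), (5, 6, 1), (6, 1, 5), (6, 5, 1), (7, 2, 3), (7, 3, 2).
That gives 12 states.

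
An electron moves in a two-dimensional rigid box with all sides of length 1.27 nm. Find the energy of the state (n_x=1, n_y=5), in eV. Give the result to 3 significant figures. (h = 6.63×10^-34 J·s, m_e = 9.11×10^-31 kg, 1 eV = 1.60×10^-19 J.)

For a 2D rectangular well E = (h²/8m_e)·Σ n_i²/L_i² = (6.63×10^-34)²/(8·9.11×10^-31) · [1²/(1.27 nm)² + 5²/(1.27 nm)²].
Evaluating gives E = 9.723×10^-19 J = 6.08 eV.

E = 6.08 eV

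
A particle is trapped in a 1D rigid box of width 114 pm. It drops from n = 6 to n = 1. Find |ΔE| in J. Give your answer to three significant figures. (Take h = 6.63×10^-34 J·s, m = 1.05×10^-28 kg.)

E_1 = h²/(8mL²) = 4.027×10^-20 J.
|ΔE| = |6² − 1²|·E_1 = 35·4.027×10^-20 J = 1.41×10^-18 J.

|ΔE| = 1.41×10^-18 J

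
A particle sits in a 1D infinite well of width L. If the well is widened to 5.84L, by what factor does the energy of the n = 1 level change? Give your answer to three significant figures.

E_n ∝ 1/L², so the energy scales by 1/5.84² = 0.0293.

0.0293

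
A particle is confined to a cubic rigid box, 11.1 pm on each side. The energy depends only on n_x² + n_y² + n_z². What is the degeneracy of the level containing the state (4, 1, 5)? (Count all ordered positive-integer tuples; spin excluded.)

degeneracy = 6

The level has n_x² + n_y² + n_z² = 42. The ordered positive-integer solutions are (1, 4, 5), (1, 5, 4), (4, 1, 5), (4, 5, 1), (5, 1, 4), (5, 4, 1).
That gives 6 states.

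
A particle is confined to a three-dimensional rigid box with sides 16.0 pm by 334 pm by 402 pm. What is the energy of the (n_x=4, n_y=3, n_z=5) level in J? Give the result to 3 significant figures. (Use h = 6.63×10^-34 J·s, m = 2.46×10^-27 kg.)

For a 3D rectangular well E = (h²/8m)·Σ n_i²/L_i² = (6.63×10^-34)²/(8·2.46×10^-27) · [4²/(16.0 pm)² + 3²/(334 pm)² + 5²/(402 pm)²].
Evaluating gives E = 1.40×10^-18 J.

E = 1.40×10^-18 J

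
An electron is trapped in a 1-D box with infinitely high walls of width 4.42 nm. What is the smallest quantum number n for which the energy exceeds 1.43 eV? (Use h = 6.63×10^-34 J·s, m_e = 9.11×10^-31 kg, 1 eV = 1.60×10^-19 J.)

n = 9

E_1 = h²/(8m_eL²) = 3.087×10^-21 J = 0.01929 eV.
Need n² > 1.43/0.01929 = 74.13, i.e. n > 8.610.
The smallest integer satisfying this is n = 9.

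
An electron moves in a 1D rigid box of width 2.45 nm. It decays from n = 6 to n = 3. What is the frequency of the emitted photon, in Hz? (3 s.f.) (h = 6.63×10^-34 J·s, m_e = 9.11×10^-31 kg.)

E_1 = h²/(8m_eL²) = 1.005×10^-20 J and ΔE = (6² − 3²)E_1 = 2.714×10^-19 J.
f = ΔE/h = 2.714×10^-19/6.63×10^-34 = 4.09×10^14 Hz.

f = 4.09×10^14 Hz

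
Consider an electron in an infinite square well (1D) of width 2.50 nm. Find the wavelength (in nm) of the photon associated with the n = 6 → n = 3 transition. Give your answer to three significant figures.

λ = 763 nm

E_1 = h²/(8m_eL²) = 9.640×10^-21 J, so ΔE = (6² − 3²)E_1 = 2.603×10^-19 J.
λ = hc/ΔE = (6.626×10^-34·2.998×10^8)/2.603×10^-19 = 7.63×10^-7 m = 763 nm.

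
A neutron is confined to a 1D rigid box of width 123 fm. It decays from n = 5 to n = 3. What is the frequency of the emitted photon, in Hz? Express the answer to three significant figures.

f = 5.23×10^19 Hz

E_1 = h²/(8m_nL²) = 2.166×10^-15 J and ΔE = (5² − 3²)E_1 = 3.466×10^-14 J.
f = ΔE/h = 3.466×10^-14/6.626×10^-34 = 5.23×10^19 Hz.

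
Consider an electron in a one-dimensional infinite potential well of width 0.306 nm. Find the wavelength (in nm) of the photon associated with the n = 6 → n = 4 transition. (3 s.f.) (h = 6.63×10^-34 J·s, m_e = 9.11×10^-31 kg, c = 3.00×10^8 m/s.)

λ = 15.4 nm

E_1 = h²/(8m_eL²) = 6.441×10^-19 J, so ΔE = (6² − 4²)E_1 = 1.288×10^-17 J.
λ = hc/ΔE = (6.63×10^-34·3.00×10^8)/1.288×10^-17 = 1.54×10^-8 m = 15.4 nm.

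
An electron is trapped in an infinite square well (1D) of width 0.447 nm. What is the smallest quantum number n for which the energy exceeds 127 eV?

n = 9

E_1 = h²/(8m_eL²) = 3.015×10^-19 J = 1.882 eV.
Need n² > 127/1.882 = 67.48, i.e. n > 8.215.
The smallest integer satisfying this is n = 9.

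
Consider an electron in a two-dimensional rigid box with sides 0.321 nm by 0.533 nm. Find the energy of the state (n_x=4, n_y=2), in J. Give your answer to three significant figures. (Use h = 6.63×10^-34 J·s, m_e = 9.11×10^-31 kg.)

For a 2D rectangular well E = (h²/8m_e)·Σ n_i²/L_i² = (6.63×10^-34)²/(8·9.11×10^-31) · [4²/(0.321 nm)² + 2²/(0.533 nm)²].
Evaluating gives E = 1.02×10^-17 J.

E = 1.02×10^-17 J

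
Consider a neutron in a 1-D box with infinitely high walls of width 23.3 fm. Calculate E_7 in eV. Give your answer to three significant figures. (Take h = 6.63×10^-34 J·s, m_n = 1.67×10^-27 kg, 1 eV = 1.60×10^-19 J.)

For an infinite well E_n = n²h²/(8m_nL²), so E_1 = h²/(8m_nL²) = (6.63×10^-34)²/(8·1.67×10^-27·(2.33×10^-14 m)²) = 6.061×10^-14 J.
Then E_7 = 7²·E_1 = 49·6.061×10^-14 J = 2.970×10^-12 J.
Converting, E_7 = 2.970×10^-12 J / (1.60×10^-19 J/eV) = 1.86×10^7 eV.

E_7 = 1.86×10^7 eV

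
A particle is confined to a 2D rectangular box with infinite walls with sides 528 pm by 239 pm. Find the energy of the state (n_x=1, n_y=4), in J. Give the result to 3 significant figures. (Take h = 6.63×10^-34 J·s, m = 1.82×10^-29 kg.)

E = 8.56×10^-19 J

For a 2D rectangular well E = (h²/8m)·Σ n_i²/L_i² = (6.63×10^-34)²/(8·1.82×10^-29) · [1²/(528 pm)² + 4²/(239 pm)²].
Evaluating gives E = 8.56×10^-19 J.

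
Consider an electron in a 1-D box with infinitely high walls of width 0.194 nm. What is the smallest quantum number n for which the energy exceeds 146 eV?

E_1 = h²/(8m_eL²) = 1.601×10^-18 J = 9.994 eV.
Need n² > 146/9.994 = 14.61, i.e. n > 3.822.
The smallest integer satisfying this is n = 4.

n = 4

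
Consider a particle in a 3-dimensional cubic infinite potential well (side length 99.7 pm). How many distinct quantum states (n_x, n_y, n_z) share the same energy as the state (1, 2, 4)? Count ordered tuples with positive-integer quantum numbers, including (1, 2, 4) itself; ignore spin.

The level has n_x² + n_y² + n_z² = 21. The ordered positive-integer solutions are (1, 2, 4), (1, 4, 2), (2, 1, 4), (2, 4, 1), (4, 1, 2), (4, 2, 1).
That gives 6 states.

degeneracy = 6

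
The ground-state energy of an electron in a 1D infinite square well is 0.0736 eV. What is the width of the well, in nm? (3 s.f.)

L = 2.26 nm

From E_n = n²h²/(8m_eL²), L = n·h/√(8m_eE_n).
E_1 = 0.0736 eV = 1.179×10^-20 J, so L = 1·6.626×10^-34/√(8·9.109×10^-31·1.179×10^-20) = 2.26×10^-9 m = 2.26 nm.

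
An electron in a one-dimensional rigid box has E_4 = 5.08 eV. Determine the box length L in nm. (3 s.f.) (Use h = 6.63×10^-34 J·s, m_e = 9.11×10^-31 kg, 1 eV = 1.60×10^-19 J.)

From E_n = n²h²/(8m_eL²), L = n·h/√(8m_eE_n).
E_4 = 5.08 eV = 8.128×10^-19 J, so L = 4·6.63×10^-34/√(8·9.11×10^-31·8.128×10^-19) = 1.09×10^-9 m = 1.09 nm.

L = 1.09 nm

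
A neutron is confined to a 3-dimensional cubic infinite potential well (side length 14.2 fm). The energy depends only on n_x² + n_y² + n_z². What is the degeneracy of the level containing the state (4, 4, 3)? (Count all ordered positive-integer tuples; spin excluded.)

The level has n_x² + n_y² + n_z² = 41. The ordered positive-integer solutions are (1, 2, 6), (1, 6, 2), (2, 1, 6), (2, 6, 1), (3, 4, 4), (4, 3, 4), (4, 4, 3), (6, 1, 2), (6, 2, 1).
That gives 9 states.

degeneracy = 9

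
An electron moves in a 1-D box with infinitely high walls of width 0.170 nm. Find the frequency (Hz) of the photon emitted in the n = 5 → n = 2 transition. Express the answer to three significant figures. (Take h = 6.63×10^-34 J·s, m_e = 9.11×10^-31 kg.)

f = 6.61×10^16 Hz

E_1 = h²/(8m_eL²) = 2.087×10^-18 J and ΔE = (5² − 2²)E_1 = 4.383×10^-17 J.
f = ΔE/h = 4.383×10^-17/6.63×10^-34 = 6.61×10^16 Hz.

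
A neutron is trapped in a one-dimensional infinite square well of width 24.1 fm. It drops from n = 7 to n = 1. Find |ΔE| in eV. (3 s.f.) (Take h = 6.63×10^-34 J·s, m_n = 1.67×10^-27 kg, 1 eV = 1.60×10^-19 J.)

E_1 = h²/(8m_nL²) = 5.665×10^-14 J.
|ΔE| = |7² − 1²|·E_1 = 48·5.665×10^-14 J = 2.719×10^-12 J = 1.70×10^7 eV.

|ΔE| = 1.70×10^7 eV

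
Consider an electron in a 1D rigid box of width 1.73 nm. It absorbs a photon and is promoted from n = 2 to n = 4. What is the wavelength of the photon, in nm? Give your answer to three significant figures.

λ = 822 nm

E_1 = h²/(8m_eL²) = 2.013×10^-20 J, so ΔE = (4² − 2²)E_1 = 2.416×10^-19 J.
λ = hc/ΔE = (6.626×10^-34·2.998×10^8)/2.416×10^-19 = 8.22×10^-7 m = 822 nm.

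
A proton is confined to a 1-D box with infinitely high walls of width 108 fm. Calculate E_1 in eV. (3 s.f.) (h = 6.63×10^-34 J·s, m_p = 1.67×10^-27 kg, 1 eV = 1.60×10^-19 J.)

E_1 = 1.76×10^4 eV

For an infinite well E_n = n²h²/(8m_pL²), so E_1 = h²/(8m_pL²) = (6.63×10^-34)²/(8·1.67×10^-27·(1.08×10^-13 m)²) = 2.821×10^-15 J.
Converting, E_1 = 2.821×10^-15 J / (1.60×10^-19 J/eV) = 1.76×10^4 eV.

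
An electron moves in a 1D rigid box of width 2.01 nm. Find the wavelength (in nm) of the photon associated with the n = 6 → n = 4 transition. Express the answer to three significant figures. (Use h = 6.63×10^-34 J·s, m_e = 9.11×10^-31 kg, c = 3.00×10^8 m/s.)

E_1 = h²/(8m_eL²) = 1.493×10^-20 J, so ΔE = (6² − 4²)E_1 = 2.986×10^-19 J.
λ = hc/ΔE = (6.63×10^-34·3.00×10^8)/2.986×10^-19 = 6.66×10^-7 m = 666 nm.

λ = 666 nm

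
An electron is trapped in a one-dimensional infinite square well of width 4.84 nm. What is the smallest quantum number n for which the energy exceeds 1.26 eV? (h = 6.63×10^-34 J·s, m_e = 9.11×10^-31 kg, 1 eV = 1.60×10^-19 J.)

E_1 = h²/(8m_eL²) = 2.575×10^-21 J = 0.01609 eV.
Need n² > 1.26/0.01609 = 78.31, i.e. n > 8.849.
The smallest integer satisfying this is n = 9.

n = 9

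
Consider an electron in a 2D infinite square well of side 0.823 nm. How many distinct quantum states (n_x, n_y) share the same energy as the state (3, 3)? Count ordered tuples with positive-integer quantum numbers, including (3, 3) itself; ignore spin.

degeneracy = 1

The level has n_x² + n_y² = 18. The ordered positive-integer solutions are (3, 3).
That gives 1 state.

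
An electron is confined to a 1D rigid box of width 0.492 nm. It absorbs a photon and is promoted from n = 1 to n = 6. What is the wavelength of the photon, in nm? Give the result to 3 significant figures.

λ = 22.8 nm

E_1 = h²/(8m_eL²) = 2.489×10^-19 J, so ΔE = (6² − 1²)E_1 = 8.711×10^-18 J.
λ = hc/ΔE = (6.626×10^-34·2.998×10^8)/8.711×10^-18 = 2.28×10^-8 m = 22.8 nm.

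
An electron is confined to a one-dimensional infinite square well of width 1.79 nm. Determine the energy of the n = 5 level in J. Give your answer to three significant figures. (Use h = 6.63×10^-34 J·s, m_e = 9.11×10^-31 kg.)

E_5 = 4.71×10^-19 J

For an infinite well E_n = n²h²/(8m_eL²), so E_1 = h²/(8m_eL²) = (6.63×10^-34)²/(8·9.11×10^-31·(1.79×10^-9 m)²) = 1.882×10^-20 J.
Then E_5 = 5²·E_1 = 25·1.882×10^-20 J = 4.71×10^-19 J.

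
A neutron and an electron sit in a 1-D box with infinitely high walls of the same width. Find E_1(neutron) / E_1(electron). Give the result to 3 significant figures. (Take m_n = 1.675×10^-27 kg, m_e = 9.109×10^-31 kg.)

5.44×10^-4

E_n ∝ 1/m at fixed n and L, so the ratio is m_e/m_n = 9.109×10^-31/1.675×10^-27 = 5.44×10^-4.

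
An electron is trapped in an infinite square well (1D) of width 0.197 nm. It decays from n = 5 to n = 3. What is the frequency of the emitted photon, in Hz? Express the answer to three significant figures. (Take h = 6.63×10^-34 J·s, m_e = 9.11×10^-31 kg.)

f = 3.75×10^16 Hz

E_1 = h²/(8m_eL²) = 1.554×10^-18 J and ΔE = (5² − 3²)E_1 = 2.486×10^-17 J.
f = ΔE/h = 2.486×10^-17/6.63×10^-34 = 3.75×10^16 Hz.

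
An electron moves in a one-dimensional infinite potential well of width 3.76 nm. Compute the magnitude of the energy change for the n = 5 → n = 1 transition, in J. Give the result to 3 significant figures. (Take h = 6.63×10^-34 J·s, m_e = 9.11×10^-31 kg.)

E_1 = h²/(8m_eL²) = 4.266×10^-21 J.
|ΔE| = |5² − 1²|·E_1 = 24·4.266×10^-21 J = 1.02×10^-19 J.

|ΔE| = 1.02×10^-19 J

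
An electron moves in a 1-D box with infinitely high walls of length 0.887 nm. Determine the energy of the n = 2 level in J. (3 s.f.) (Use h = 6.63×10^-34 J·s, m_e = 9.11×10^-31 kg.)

For an infinite well E_n = n²h²/(8m_eL²), so E_1 = h²/(8m_eL²) = (6.63×10^-34)²/(8·9.11×10^-31·(8.87×10^-10 m)²) = 7.666×10^-20 J.
Then E_2 = 2²·E_1 = 4·7.666×10^-20 J = 3.07×10^-19 J.

E_2 = 3.07×10^-19 J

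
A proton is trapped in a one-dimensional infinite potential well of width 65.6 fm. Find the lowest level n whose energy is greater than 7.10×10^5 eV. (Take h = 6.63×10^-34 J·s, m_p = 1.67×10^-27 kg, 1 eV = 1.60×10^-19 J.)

E_1 = h²/(8m_pL²) = 7.646×10^-15 J = 4.779×10^4 eV.
Need n² > 7.10×10^5/4.779×10^4 = 14.86, i.e. n > 3.855.
The smallest integer satisfying this is n = 4.

n = 4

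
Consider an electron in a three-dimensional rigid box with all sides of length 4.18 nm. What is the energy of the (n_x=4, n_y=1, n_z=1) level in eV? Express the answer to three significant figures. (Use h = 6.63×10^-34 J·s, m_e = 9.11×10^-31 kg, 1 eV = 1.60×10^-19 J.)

E = 0.388 eV

For a 3D rectangular well E = (h²/8m_e)·Σ n_i²/L_i² = (6.63×10^-34)²/(8·9.11×10^-31) · [4²/(4.18 nm)² + 1²/(4.18 nm)² + 1²/(4.18 nm)²].
Evaluating gives E = 6.214×10^-20 J = 0.388 eV.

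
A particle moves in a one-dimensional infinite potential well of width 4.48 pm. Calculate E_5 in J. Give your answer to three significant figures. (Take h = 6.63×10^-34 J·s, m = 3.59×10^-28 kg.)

For an infinite well E_n = n²h²/(8mL²), so E_1 = h²/(8mL²) = (6.63×10^-34)²/(8·3.59×10^-28·(4.48×10^-12 m)²) = 7.626×10^-18 J.
Then E_5 = 5²·E_1 = 25·7.626×10^-18 J = 1.91×10^-16 J.

E_5 = 1.91×10^-16 J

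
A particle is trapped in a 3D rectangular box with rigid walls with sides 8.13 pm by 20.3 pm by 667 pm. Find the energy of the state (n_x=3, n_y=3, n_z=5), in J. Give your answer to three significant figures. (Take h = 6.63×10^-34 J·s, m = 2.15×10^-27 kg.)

For a 3D rectangular well E = (h²/8m)·Σ n_i²/L_i² = (6.63×10^-34)²/(8·2.15×10^-27) · [3²/(8.13 pm)² + 3²/(20.3 pm)² + 5²/(667 pm)²].
Evaluating gives E = 4.04×10^-18 J.

E = 4.04×10^-18 J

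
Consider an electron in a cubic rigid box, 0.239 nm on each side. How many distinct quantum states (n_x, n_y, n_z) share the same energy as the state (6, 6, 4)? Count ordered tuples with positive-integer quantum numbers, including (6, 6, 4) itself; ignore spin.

The level has n_x² + n_y² + n_z² = 88. The ordered positive-integer solutions are (4, 6, 6), (6, 4, 6), (6, 6, 4).
That gives 3 states.

degeneracy = 3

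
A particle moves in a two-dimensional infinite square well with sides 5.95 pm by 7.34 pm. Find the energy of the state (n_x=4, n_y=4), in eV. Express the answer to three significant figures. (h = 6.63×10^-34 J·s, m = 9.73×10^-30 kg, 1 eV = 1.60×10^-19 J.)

E = 2.64×10^4 eV

For a 2D rectangular well E = (h²/8m)·Σ n_i²/L_i² = (6.63×10^-34)²/(8·9.73×10^-30) · [4²/(5.95 pm)² + 4²/(7.34 pm)²].
Evaluating gives E = 4.229×10^-15 J = 2.64×10^4 eV.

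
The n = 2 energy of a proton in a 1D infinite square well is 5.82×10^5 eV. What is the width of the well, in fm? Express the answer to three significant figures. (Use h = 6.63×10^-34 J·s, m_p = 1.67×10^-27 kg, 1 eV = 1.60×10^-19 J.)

From E_n = n²h²/(8m_pL²), L = n·h/√(8m_pE_n).
E_2 = 5.82×10^5 eV = 9.312×10^-14 J, so L = 2·6.63×10^-34/√(8·1.67×10^-27·9.312×10^-14) = 3.76×10^-14 m = 37.6 fm.

L = 37.6 fm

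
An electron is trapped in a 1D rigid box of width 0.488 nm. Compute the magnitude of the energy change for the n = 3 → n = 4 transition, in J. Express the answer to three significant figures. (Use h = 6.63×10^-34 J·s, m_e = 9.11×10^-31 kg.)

E_1 = h²/(8m_eL²) = 2.533×10^-19 J.
|ΔE| = |3² − 4²|·E_1 = 7·2.533×10^-19 J = 1.77×10^-18 J.

|ΔE| = 1.77×10^-18 J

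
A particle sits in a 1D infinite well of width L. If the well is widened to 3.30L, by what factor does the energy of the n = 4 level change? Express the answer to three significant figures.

0.0918

E_n ∝ 1/L², so the energy scales by 1/3.30² = 0.0918.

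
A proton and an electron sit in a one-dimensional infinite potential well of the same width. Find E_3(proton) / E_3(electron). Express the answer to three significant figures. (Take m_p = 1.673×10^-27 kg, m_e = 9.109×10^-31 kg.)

E_n ∝ 1/m at fixed n and L, so the ratio is m_e/m_p = 9.109×10^-31/1.673×10^-27 = 5.44×10^-4.

5.44×10^-4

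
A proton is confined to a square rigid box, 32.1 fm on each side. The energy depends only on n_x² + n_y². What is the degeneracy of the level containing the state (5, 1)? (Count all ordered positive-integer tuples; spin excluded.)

degeneracy = 2

The level has n_x² + n_y² = 26. The ordered positive-integer solutions are (1, 5), (5, 1).
That gives 2 states.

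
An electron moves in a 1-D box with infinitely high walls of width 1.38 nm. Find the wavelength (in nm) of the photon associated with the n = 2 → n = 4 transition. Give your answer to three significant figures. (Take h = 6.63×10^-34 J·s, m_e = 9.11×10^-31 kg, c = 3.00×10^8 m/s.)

E_1 = h²/(8m_eL²) = 3.167×10^-20 J, so ΔE = (4² − 2²)E_1 = 3.800×10^-19 J.
λ = hc/ΔE = (6.63×10^-34·3.00×10^8)/3.800×10^-19 = 5.23×10^-7 m = 523 nm.

λ = 523 nm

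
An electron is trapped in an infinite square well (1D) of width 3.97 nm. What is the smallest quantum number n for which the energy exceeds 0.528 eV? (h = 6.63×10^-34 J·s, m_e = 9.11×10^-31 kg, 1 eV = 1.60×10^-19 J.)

n = 5

E_1 = h²/(8m_eL²) = 3.827×10^-21 J = 0.02392 eV.
Need n² > 0.528/0.02392 = 22.07, i.e. n > 4.698.
The smallest integer satisfying this is n = 5.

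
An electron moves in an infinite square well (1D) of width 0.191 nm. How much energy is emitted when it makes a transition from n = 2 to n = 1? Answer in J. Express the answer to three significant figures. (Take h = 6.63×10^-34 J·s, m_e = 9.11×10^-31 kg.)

|ΔE| = 4.96×10^-18 J

E_1 = h²/(8m_eL²) = 1.653×10^-18 J.
|ΔE| = |2² − 1²|·E_1 = 3·1.653×10^-18 J = 4.96×10^-18 J.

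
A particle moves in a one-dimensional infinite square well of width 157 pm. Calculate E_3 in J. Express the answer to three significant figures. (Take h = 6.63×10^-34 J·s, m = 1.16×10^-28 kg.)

E_3 = 1.73×10^-19 J

For an infinite well E_n = n²h²/(8mL²), so E_1 = h²/(8mL²) = (6.63×10^-34)²/(8·1.16×10^-28·(1.57×10^-10 m)²) = 1.922×10^-20 J.
Then E_3 = 3²·E_1 = 9·1.922×10^-20 J = 1.73×10^-19 J.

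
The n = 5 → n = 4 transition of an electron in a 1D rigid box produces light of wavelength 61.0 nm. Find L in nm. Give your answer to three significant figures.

L = 0.408 nm

The photon carries ΔE = hc/λ = 6.626×10^-34·2.998×10^8/6.10×10^-8 m = 3.257×10^-18 J.
Since ΔE = (5² − 4²)E_1, E_1 = 3.619×10^-19 J, and L = h/√(8m_eE_1) = 4.08×10^-10 m = 0.408 nm.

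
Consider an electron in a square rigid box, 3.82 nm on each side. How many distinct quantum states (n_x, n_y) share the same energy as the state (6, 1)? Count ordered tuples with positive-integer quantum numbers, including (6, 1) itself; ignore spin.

degeneracy = 2

The level has n_x² + n_y² = 37. The ordered positive-integer solutions are (1, 6), (6, 1).
That gives 2 states.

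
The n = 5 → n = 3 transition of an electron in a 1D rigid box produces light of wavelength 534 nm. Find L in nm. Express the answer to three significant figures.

The photon carries ΔE = hc/λ = 6.626×10^-34·2.998×10^8/5.34×10^-7 m = 3.720×10^-19 J.
Since ΔE = (5² − 3²)E_1, E_1 = 2.325×10^-20 J, and L = h/√(8m_eE_1) = 1.61×10^-9 m = 1.61 nm.

L = 1.61 nm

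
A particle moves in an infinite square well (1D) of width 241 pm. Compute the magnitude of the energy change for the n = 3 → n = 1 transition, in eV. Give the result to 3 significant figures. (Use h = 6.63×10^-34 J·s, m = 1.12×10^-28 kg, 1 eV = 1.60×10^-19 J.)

|ΔE| = 0.422 eV

E_1 = h²/(8mL²) = 8.447×10^-21 J.
|ΔE| = |3² − 1²|·E_1 = 8·8.447×10^-21 J = 6.758×10^-20 J = 0.422 eV.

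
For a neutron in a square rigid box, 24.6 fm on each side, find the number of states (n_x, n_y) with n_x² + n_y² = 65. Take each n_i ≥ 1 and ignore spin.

The level has n_x² + n_y² = 65. The ordered positive-integer solutions are (1, 8), (4, 7), (7, 4), (8, 1).
That gives 4 states.

degeneracy = 4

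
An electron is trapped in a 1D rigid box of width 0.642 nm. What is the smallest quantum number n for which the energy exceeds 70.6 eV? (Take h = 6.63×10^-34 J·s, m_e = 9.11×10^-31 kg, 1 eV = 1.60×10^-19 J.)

E_1 = h²/(8m_eL²) = 1.463×10^-19 J = 0.9144 eV.
Need n² > 70.6/0.9144 = 77.21, i.e. n > 8.787.
The smallest integer satisfying this is n = 9.

n = 9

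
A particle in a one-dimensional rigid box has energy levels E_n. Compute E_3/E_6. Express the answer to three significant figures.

0.250

E_n ∝ n², so E_3/E_6 = 3²/6² = 9/36 = 0.250.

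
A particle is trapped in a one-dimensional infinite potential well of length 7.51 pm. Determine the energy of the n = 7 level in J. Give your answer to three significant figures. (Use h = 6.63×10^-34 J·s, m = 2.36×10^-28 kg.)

E_7 = 2.02×10^-16 J

For an infinite well E_n = n²h²/(8mL²), so E_1 = h²/(8mL²) = (6.63×10^-34)²/(8·2.36×10^-28·(7.51×10^-12 m)²) = 4.128×10^-18 J.
Then E_7 = 7²·E_1 = 49·4.128×10^-18 J = 2.02×10^-16 J.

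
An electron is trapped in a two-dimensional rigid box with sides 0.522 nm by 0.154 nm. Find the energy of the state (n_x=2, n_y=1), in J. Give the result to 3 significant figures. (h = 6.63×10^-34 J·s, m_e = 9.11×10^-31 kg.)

For a 2D rectangular well E = (h²/8m_e)·Σ n_i²/L_i² = (6.63×10^-34)²/(8·9.11×10^-31) · [2²/(0.522 nm)² + 1²/(0.154 nm)²].
Evaluating gives E = 3.43×10^-18 J.

E = 3.43×10^-18 J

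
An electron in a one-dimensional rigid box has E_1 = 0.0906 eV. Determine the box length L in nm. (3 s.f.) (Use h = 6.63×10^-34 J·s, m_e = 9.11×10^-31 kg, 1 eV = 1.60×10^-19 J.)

From E_n = n²h²/(8m_eL²), L = n·h/√(8m_eE_n).
E_1 = 0.0906 eV = 1.450×10^-20 J, so L = 1·6.63×10^-34/√(8·9.11×10^-31·1.450×10^-20) = 2.04×10^-9 m = 2.04 nm.

L = 2.04 nm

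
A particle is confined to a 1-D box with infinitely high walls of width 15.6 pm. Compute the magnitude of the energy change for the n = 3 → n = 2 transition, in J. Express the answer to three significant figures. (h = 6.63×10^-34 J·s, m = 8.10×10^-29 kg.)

E_1 = h²/(8mL²) = 2.787×10^-18 J.
|ΔE| = |3² − 2²|·E_1 = 5·2.787×10^-18 J = 1.39×10^-17 J.

|ΔE| = 1.39×10^-17 J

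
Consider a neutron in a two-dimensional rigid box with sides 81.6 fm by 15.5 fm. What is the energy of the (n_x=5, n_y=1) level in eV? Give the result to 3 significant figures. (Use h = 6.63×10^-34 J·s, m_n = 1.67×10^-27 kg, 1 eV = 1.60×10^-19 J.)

For a 2D rectangular well E = (h²/8m_n)·Σ n_i²/L_i² = (6.63×10^-34)²/(8·1.67×10^-27) · [5²/(81.6 fm)² + 1²/(15.5 fm)²].
Evaluating gives E = 2.605×10^-13 J = 1.63×10^6 eV.

E = 1.63×10^6 eV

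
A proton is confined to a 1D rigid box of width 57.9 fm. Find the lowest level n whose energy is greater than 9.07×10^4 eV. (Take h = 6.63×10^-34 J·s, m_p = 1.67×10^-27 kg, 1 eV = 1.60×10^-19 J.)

E_1 = h²/(8m_pL²) = 9.814×10^-15 J = 6.134×10^4 eV.
Need n² > 9.07×10^4/6.134×10^4 = 1.479, i.e. n > 1.216.
The smallest integer satisfying this is n = 2.

n = 2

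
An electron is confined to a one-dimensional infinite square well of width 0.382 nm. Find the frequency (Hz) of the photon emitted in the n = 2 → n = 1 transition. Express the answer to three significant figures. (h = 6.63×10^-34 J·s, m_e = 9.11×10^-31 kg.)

E_1 = h²/(8m_eL²) = 4.133×10^-19 J and ΔE = (2² − 1²)E_1 = 1.240×10^-18 J.
f = ΔE/h = 1.240×10^-18/6.63×10^-34 = 1.87×10^15 Hz.

f = 1.87×10^15 Hz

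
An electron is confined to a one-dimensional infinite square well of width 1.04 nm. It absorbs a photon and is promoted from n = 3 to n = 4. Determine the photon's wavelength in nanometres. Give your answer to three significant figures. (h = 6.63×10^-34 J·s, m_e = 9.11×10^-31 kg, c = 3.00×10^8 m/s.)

λ = 510 nm

E_1 = h²/(8m_eL²) = 5.576×10^-20 J, so ΔE = (4² − 3²)E_1 = 3.903×10^-19 J.
λ = hc/ΔE = (6.63×10^-34·3.00×10^8)/3.903×10^-19 = 5.10×10^-7 m = 510 nm.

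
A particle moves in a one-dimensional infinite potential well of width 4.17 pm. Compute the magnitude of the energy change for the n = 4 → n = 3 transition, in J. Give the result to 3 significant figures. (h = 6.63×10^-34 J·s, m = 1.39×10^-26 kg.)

|ΔE| = 1.59×10^-18 J

E_1 = h²/(8mL²) = 2.273×10^-19 J.
|ΔE| = |4² − 3²|·E_1 = 7·2.273×10^-19 J = 1.59×10^-18 J.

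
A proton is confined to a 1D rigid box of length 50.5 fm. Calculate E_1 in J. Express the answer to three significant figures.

E_1 = 1.29×10^-14 J

For an infinite well E_n = n²h²/(8m_pL²), so E_1 = h²/(8m_pL²) = (6.626×10^-34)²/(8·1.673×10^-27·(5.05×10^-14 m)²) = 1.286×10^-14 J.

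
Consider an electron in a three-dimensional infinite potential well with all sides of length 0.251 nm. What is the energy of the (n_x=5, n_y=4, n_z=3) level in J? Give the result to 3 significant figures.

For a 3D rectangular well E = (h²/8m_e)·Σ n_i²/L_i² = (6.626×10^-34)²/(8·9.109×10^-31) · [5²/(0.251 nm)² + 4²/(0.251 nm)² + 3²/(0.251 nm)²].
Evaluating gives E = 4.78×10^-17 J.

E = 4.78×10^-17 J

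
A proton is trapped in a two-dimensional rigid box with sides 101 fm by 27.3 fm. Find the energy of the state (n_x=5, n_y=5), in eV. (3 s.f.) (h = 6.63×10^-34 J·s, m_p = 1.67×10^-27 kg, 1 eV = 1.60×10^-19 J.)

E = 7.40×10^6 eV

For a 2D rectangular well E = (h²/8m_p)·Σ n_i²/L_i² = (6.63×10^-34)²/(8·1.67×10^-27) · [5²/(101 fm)² + 5²/(27.3 fm)²].
Evaluating gives E = 1.184×10^-12 J = 7.40×10^6 eV.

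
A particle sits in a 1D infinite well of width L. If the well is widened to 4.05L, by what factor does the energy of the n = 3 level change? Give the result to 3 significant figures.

0.0610

E_n ∝ 1/L², so the energy scales by 1/4.05² = 0.0610.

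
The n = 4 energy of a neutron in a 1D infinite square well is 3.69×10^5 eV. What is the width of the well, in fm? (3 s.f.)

From E_n = n²h²/(8m_nL²), L = n·h/√(8m_nE_n).
E_4 = 3.69×10^5 eV = 5.911×10^-14 J, so L = 4·6.626×10^-34/√(8·1.675×10^-27·5.911×10^-14) = 9.42×10^-14 m = 94.2 fm.

L = 94.2 fm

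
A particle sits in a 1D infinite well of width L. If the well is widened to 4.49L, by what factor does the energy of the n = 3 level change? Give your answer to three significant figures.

0.0496

E_n ∝ 1/L², so the energy scales by 1/4.49² = 0.0496.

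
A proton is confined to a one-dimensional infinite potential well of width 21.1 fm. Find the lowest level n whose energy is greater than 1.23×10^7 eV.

n = 6

E_1 = h²/(8m_pL²) = 7.368×10^-14 J = 4.599×10^5 eV.
Need n² > 1.23×10^7/4.599×10^5 = 26.74, i.e. n > 5.171.
The smallest integer satisfying this is n = 6.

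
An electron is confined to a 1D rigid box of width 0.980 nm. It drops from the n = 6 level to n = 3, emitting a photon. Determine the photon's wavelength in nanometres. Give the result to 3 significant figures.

E_1 = h²/(8m_eL²) = 6.273×10^-20 J, so ΔE = (6² − 3²)E_1 = 1.694×10^-18 J.
λ = hc/ΔE = (6.626×10^-34·2.998×10^8)/1.694×10^-18 = 1.17×10^-7 m = 117 nm.

λ = 117 nm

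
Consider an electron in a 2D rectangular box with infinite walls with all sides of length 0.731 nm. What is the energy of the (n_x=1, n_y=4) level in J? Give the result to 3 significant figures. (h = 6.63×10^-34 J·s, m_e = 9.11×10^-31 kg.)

For a 2D rectangular well E = (h²/8m_e)·Σ n_i²/L_i² = (6.63×10^-34)²/(8·9.11×10^-31) · [1²/(0.731 nm)² + 4²/(0.731 nm)²].
Evaluating gives E = 1.92×10^-18 J.

E = 1.92×10^-18 J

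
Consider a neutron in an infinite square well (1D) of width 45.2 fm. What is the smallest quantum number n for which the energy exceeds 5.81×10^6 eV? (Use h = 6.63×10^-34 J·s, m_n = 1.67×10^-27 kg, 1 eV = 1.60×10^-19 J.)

E_1 = h²/(8m_nL²) = 1.610×10^-14 J = 1.006×10^5 eV.
Need n² > 5.81×10^6/1.006×10^5 = 57.75, i.e. n > 7.599.
The smallest integer satisfying this is n = 8.

n = 8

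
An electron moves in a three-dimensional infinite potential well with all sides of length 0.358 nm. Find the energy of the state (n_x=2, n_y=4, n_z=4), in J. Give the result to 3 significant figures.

For a 3D rectangular well E = (h²/8m_e)·Σ n_i²/L_i² = (6.626×10^-34)²/(8·9.109×10^-31) · [2²/(0.358 nm)² + 4²/(0.358 nm)² + 4²/(0.358 nm)²].
Evaluating gives E = 1.69×10^-17 J.

E = 1.69×10^-17 J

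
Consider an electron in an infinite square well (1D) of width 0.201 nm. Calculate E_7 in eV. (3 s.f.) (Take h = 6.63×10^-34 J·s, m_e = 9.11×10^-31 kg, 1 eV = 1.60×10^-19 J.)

For an infinite well E_n = n²h²/(8m_eL²), so E_1 = h²/(8m_eL²) = (6.63×10^-34)²/(8·9.11×10^-31·(2.01×10^-10 m)²) = 1.493×10^-18 J.
Then E_7 = 7²·E_1 = 49·1.493×10^-18 J = 7.316×10^-17 J.
Converting, E_7 = 7.316×10^-17 J / (1.60×10^-19 J/eV) = 457 eV.

E_7 = 457 eV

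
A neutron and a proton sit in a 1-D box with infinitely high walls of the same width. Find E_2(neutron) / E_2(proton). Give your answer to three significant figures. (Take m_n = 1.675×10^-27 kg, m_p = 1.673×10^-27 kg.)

0.999

E_n ∝ 1/m at fixed n and L, so the ratio is m_p/m_n = 1.673×10^-27/1.675×10^-27 = 0.999.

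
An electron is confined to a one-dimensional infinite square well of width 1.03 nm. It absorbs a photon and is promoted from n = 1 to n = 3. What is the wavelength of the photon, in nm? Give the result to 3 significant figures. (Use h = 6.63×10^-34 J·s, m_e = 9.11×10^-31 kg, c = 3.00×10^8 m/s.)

λ = 437 nm

E_1 = h²/(8m_eL²) = 5.685×10^-20 J, so ΔE = (3² − 1²)E_1 = 4.548×10^-19 J.
λ = hc/ΔE = (6.63×10^-34·3.00×10^8)/4.548×10^-19 = 4.37×10^-7 m = 437 nm.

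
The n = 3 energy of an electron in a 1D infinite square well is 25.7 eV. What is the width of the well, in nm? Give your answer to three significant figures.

L = 0.363 nm

From E_n = n²h²/(8m_eL²), L = n·h/√(8m_eE_n).
E_3 = 25.7 eV = 4.117×10^-18 J, so L = 3·6.626×10^-34/√(8·9.109×10^-31·4.117×10^-18) = 3.63×10^-10 m = 0.363 nm.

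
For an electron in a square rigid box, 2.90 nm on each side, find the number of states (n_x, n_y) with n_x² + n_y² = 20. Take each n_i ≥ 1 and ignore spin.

degeneracy = 2

The level has n_x² + n_y² = 20. The ordered positive-integer solutions are (2, 4), (4, 2).
That gives 2 states.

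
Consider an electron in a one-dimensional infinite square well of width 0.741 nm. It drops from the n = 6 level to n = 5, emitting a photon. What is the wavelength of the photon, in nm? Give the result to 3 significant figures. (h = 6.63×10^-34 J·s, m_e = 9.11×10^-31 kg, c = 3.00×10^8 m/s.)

λ = 165 nm

E_1 = h²/(8m_eL²) = 1.098×10^-19 J, so ΔE = (6² − 5²)E_1 = 1.208×10^-18 J.
λ = hc/ΔE = (6.63×10^-34·3.00×10^8)/1.208×10^-18 = 1.65×10^-7 m = 165 nm.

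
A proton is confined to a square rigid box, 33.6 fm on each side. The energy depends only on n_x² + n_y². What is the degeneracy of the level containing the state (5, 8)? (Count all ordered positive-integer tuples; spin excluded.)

The level has n_x² + n_y² = 89. The ordered positive-integer solutions are (5, 8), (8, 5).
That gives 2 states.

degeneracy = 2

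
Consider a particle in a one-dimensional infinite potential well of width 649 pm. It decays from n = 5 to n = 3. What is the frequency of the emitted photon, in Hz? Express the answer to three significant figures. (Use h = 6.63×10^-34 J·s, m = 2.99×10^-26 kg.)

E_1 = h²/(8mL²) = 4.363×10^-24 J and ΔE = (5² − 3²)E_1 = 6.981×10^-23 J.
f = ΔE/h = 6.981×10^-23/6.63×10^-34 = 1.05×10^11 Hz.

f = 1.05×10^11 Hz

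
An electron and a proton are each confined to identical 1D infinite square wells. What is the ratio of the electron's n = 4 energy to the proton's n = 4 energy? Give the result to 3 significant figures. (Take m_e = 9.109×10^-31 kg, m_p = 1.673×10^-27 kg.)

1.84×10^3

E_n ∝ 1/m at fixed n and L, so the ratio is m_p/m_e = 1.673×10^-27/9.109×10^-31 = 1.84×10^3.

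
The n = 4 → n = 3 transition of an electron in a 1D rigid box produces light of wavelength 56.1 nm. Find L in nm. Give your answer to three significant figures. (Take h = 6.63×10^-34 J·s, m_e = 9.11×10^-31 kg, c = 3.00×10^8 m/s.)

L = 0.345 nm

The photon carries ΔE = hc/λ = 6.63×10^-34·3.00×10^8/5.61×10^-8 m = 3.545×10^-18 J.
Since ΔE = (4² − 3²)E_1, E_1 = 5.064×10^-19 J, and L = h/√(8m_eE_1) = 3.45×10^-10 m = 0.345 nm.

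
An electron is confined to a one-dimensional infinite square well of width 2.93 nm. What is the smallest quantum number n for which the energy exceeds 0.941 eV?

n = 5

E_1 = h²/(8m_eL²) = 7.018×10^-21 J = 0.04381 eV.
Need n² > 0.941/0.04381 = 21.48, i.e. n > 4.635.
The smallest integer satisfying this is n = 5.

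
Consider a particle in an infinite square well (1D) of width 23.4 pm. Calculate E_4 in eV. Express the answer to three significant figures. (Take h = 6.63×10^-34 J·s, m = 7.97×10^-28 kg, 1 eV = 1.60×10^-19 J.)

E_4 = 12.6 eV

For an infinite well E_n = n²h²/(8mL²), so E_1 = h²/(8mL²) = (6.63×10^-34)²/(8·7.97×10^-28·(2.34×10^-11 m)²) = 1.259×10^-19 J.
Then E_4 = 4²·E_1 = 16·1.259×10^-19 J = 2.014×10^-18 J.
Converting, E_4 = 2.014×10^-18 J / (1.60×10^-19 J/eV) = 12.6 eV.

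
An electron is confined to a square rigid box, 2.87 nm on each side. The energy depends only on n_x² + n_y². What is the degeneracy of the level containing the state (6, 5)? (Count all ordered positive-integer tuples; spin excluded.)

degeneracy = 2

The level has n_x² + n_y² = 61. The ordered positive-integer solutions are (5, 6), (6, 5).
That gives 2 states.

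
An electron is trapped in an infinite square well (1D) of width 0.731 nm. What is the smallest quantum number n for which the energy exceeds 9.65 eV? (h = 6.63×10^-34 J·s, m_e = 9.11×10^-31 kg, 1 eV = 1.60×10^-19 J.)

n = 4

E_1 = h²/(8m_eL²) = 1.129×10^-19 J = 0.7056 eV.
Need n² > 9.65/0.7056 = 13.68, i.e. n > 3.699.
The smallest integer satisfying this is n = 4.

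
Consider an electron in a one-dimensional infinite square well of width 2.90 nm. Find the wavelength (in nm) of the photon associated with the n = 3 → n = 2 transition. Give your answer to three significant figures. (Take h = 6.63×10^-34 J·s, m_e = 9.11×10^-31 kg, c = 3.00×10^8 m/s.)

E_1 = h²/(8m_eL²) = 7.172×10^-21 J, so ΔE = (3² − 2²)E_1 = 3.586×10^-20 J.
λ = hc/ΔE = (6.63×10^-34·3.00×10^8)/3.586×10^-20 = 5.55×10^-6 m = 5.55×10^3 nm.

λ = 5.55×10^3 nm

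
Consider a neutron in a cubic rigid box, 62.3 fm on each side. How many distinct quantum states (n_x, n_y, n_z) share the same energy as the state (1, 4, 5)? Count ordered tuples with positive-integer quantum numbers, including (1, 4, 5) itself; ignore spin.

The level has n_x² + n_y² + n_z² = 42. The ordered positive-integer solutions are (1, 4, 5), (1, 5, 4), (4, 1, 5), (4, 5, 1), (5, 1, 4), (5, 4, 1).
That gives 6 states.

degeneracy = 6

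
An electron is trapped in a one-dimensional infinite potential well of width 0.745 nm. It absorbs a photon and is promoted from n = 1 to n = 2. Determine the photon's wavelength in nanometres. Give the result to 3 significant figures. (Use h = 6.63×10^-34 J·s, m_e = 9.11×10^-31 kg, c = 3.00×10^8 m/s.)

E_1 = h²/(8m_eL²) = 1.087×10^-19 J, so ΔE = (2² − 1²)E_1 = 3.261×10^-19 J.
λ = hc/ΔE = (6.63×10^-34·3.00×10^8)/3.261×10^-19 = 6.10×10^-7 m = 610 nm.

λ = 610 nm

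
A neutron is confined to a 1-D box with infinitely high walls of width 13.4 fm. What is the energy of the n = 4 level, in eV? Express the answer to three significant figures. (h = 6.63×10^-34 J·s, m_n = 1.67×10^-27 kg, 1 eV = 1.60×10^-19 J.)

For an infinite well E_n = n²h²/(8m_nL²), so E_1 = h²/(8m_nL²) = (6.63×10^-34)²/(8·1.67×10^-27·(1.34×10^-14 m)²) = 1.832×10^-13 J.
Then E_4 = 4²·E_1 = 16·1.832×10^-13 J = 2.931×10^-12 J.
Converting, E_4 = 2.931×10^-12 J / (1.60×10^-19 J/eV) = 1.83×10^7 eV.

E_4 = 1.83×10^7 eV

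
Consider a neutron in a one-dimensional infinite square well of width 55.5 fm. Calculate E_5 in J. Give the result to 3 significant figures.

For an infinite well E_n = n²h²/(8m_nL²), so E_1 = h²/(8m_nL²) = (6.626×10^-34)²/(8·1.675×10^-27·(5.55×10^-14 m)²) = 1.064×10^-14 J.
Then E_5 = 5²·E_1 = 25·1.064×10^-14 J = 2.66×10^-13 J.

E_5 = 2.66×10^-13 J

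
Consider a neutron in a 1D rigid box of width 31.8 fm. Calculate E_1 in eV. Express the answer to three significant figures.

For an infinite well E_n = n²h²/(8m_nL²), so E_1 = h²/(8m_nL²) = (6.626×10^-34)²/(8·1.675×10^-27·(3.18×10^-14 m)²) = 3.240×10^-14 J.
Converting, E_1 = 3.240×10^-14 J / (1.602×10^-19 J/eV) = 2.02×10^5 eV.

E_1 = 2.02×10^5 eV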